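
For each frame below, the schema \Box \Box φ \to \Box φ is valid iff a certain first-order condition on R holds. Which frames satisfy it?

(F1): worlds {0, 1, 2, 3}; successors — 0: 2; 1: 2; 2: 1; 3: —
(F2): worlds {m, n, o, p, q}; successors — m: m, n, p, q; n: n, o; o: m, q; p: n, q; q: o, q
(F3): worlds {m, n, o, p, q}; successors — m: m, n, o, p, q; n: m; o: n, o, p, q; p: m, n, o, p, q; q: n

(F2)

The schema corresponds to density: \forall x \forall y (Rxy \to \exists z (Rxz \wedge Rzy)).
(F1): fails — R12 but no z with R1z and Rz2.
(F2): condition met.
(F3): fails — Rqn but no z with Rqz and Rzn.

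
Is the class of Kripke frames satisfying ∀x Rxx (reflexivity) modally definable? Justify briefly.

The condition is reflexivity. A defining modal formula is □q → q.
Suppose □q→q is valid. At any x set V(q)={w : Rxw}. Then □q holds at x, so q holds at x, i.e. Rxx.

Definable; □q → q defines it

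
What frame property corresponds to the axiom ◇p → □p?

partial functionality

Suppose ◇p→□p is valid. Take Rxy, Rxz and set V(p)={y}. Then ◇p at x, so □p at x, so p at z, i.e. z=y.
Conversely, any frame satisfying ∀x ∀y ∀z (Rxy ∧ Rxz → y = z) validates the schema.
So the correspondent is partial functionality.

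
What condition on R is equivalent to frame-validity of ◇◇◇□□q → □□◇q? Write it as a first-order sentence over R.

∀x ∀y ∀z ((xR³y ∧ xR²z) → ∃w (yR²w ∧ zRw))

This is a Sahlqvist (Geach-type) schema ◇^3□^2q → □^2◇^1q.
Minimal-valuation argument: fix x; take any y with xR^3y and any z with xR^2z. Set V(q) to the set of worlds R-reachable from y in exactly 2 steps. Then □^2q holds at y, so the antecedent holds at x; validity forces ◇^1q at z, giving a w with zR^1w and yR^2w.
First-order correspondent: ∀x ∀y ∀z ((xR³y ∧ xR²z) → ∃w (yR²w ∧ zRw)).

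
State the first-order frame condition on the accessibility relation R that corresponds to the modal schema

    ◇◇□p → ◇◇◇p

∀x ∀y (xR²y → ∃w (yRw ∧ xR³w))

This is a Sahlqvist (Geach-type) schema ◇^2□^1p → □^0◇^3p.
Minimal-valuation argument: fix x; take any y with xR^2y and any z with xR^0z. Set V(p) to the set of worlds R-reachable from y in exactly 1 step. Then □^1p holds at y, so the antecedent holds at x; validity forces ◇^3p at z, giving a w with zR^3w and yR^1w.
First-order correspondent: ∀x ∀y (xR²y → ∃w (yRw ∧ xR³w)).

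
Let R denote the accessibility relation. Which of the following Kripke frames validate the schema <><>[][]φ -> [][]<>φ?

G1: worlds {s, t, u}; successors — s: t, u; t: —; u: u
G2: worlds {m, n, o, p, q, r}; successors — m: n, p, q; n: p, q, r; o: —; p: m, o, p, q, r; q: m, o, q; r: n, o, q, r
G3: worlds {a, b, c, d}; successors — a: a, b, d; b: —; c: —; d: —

Frame correspondent (Sahlqvist): forall x forall y forall z ((x R^2 y & x R^2 z) -> exists w (y R^2 w & zRw)) — i.e. a generalized confluence (Geach) condition.
G1: satisfies the condition.
G2: fails — mR²m, mR²o but no w with mR²w and oRw.
G3: fails — aR²a, aR²b but no w with aR²w and bRw.
Valid on: G1.

G1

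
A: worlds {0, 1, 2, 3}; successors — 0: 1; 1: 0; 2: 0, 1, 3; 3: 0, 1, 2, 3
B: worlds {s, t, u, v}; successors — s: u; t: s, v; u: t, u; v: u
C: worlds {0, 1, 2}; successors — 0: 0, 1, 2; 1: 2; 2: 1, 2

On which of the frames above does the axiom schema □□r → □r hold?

C

This is the axiom for density; its first-order frame correspondent is ∀x ∀y (Rxy → ∃z (Rxz ∧ Rzy)).
A: fails — R10 but no z with R1z and Rz0.
B: fails — Rtv but no z with Rtz and Rzv.
C: ✓.
Valid on: C.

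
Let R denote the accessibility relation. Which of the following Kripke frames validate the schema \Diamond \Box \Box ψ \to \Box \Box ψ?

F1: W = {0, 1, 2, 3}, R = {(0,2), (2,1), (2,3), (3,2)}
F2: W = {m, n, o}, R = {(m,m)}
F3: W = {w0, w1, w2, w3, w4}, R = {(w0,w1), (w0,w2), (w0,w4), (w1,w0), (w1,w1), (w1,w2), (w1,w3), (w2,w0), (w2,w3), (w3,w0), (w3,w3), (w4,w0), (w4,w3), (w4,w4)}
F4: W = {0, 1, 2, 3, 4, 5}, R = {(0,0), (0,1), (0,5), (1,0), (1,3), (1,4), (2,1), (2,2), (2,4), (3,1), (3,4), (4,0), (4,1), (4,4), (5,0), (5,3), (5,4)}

F2, F3

The schema corresponds to a generalized confluence (Geach) condition: \forall x \forall y \forall z ((xRy \wedge x R^2 z) \to \exists w (y R^2 w \wedge z = w)).
F1: fails — 0R2, 0R²1 but no w with 2R²w and 1=w.
F2: holds.
F3: holds.
F4: fails — 0R1, 0R²3 but no w with 1R²w and 3=w.
Valid on: F2, F3.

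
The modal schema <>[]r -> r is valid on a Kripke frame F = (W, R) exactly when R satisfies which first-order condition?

symmetry: forall x forall y (Rxy -> Ryx)

This is a form of the B axiom.
It corresponds to symmetry: forall x forall y (Rxy -> Ryx).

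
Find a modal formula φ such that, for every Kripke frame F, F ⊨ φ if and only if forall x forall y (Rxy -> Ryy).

A defining formula is □(□q → q) (the T□ axiom).

□(□q → q)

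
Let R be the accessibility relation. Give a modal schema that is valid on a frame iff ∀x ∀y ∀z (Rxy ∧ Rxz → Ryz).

◇q → □◇q

This is the Euclidean property; the standard corresponding axiom is 5: ◇q → □◇q.
Suppose ◇q→□◇q is valid. Take Rxy, Rxz and set V(q)={y}. Then ◇q at x, so □◇q at x, so ◇q at z, so some w with Rzw has q; w=y, i.e. Rzy. By symmetry of the argument, Ryz.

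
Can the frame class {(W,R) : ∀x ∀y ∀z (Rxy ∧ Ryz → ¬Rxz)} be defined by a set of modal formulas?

No — not modally definable

Modal frame validity is preserved under surjective bounded morphisms.
The 3-cycle (worlds a,b,c with a→b→c→a) is intransitive. Mapping every world to a single reflexive point • is a surjective bounded morphism; the reflexive point is not intransitive (R••∧R•• but R••).
So no modal formula (or set of formulas) defines exactly the intransitive frames.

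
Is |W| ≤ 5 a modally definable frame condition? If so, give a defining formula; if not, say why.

Modal frame validity is preserved under disjoint unions.
Any modal formula valid on each of 6 disjoint one-world frames is valid on their disjoint union (validity is preserved under disjoint unions). Each one-world frame has |W|=1≤5, but the union has |W|=6.
Hence having at most 5 worlds is not modally definable.

No — not modally definable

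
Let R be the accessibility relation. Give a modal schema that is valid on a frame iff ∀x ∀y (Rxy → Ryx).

q → □◇q

A defining formula is q → □◇q (the B axiom).
Suppose q→□◇q is valid. Take Rxy and set V(q)={x}. Then q at x, so □◇q at x, so ◇q at y, so some z with Ryz has q; z=x, i.e. Ryx.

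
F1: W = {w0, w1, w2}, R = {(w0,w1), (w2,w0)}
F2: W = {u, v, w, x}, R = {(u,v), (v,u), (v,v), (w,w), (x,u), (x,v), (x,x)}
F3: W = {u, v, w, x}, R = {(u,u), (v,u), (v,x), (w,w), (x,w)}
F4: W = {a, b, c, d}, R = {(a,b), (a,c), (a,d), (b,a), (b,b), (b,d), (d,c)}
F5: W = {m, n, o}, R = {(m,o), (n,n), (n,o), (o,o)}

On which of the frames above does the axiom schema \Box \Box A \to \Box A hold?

F2, F5

The schema corresponds to density: \forall x \forall y (Rxy \to \exists z (Rxz \wedge Rzy)).
F1: fails — Rw0w1 but no z with Rw0z and Rzw1.
F2: condition met.
F3: fails — Rvx but no z with Rvz and Rzx.
F4: fails — Rdc but no z with Rdz and Rzc.
F5: condition met.
Valid on: F2, F5.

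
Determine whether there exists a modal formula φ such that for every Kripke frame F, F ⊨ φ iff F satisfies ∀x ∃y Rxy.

The condition is seriality. A defining modal formula is □p → ◇p.
Suppose □p→◇p is valid. At any x set V(p)=W. Then □p at x, so ◇p at x, so x has a successor.

Yes — defined by □p → ◇p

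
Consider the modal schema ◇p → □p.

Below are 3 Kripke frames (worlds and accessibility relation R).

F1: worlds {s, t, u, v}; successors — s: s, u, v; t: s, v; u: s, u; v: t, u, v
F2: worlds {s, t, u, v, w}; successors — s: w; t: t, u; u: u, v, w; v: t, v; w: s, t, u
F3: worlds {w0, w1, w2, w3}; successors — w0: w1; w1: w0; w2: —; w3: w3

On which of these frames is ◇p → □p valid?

This is the axiom for partial functionality; its first-order frame correspondent is ∀x ∀y ∀z (Rxy ∧ Rxz → y = z).
F1: fails — s sees both s and u.
F2: fails — t sees both t and u.
F3: ✓.

F3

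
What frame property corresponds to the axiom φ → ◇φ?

Reflexivity

Replacing φ by ¬φ and contraposing gives the equivalent schema □φ → φ.
Suppose □φ→φ is valid. At any x set V(φ)={w : Rxw}. Then □φ holds at x, so φ holds at x, i.e. Rxx.
Conversely, any frame satisfying ∀x Rxx validates the schema.
Frame condition: ∀x Rxx.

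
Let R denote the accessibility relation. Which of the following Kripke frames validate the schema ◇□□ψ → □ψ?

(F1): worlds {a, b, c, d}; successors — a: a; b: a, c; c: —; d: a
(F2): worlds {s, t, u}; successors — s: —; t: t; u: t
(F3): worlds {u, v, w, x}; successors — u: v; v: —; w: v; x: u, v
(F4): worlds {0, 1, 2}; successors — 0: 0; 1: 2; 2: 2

This is the axiom for a generalized confluence (Geach) condition; its first-order frame correspondent is ∀x ∀y ∀z ((xRy ∧ xRz) → ∃w (yR²w ∧ z = w)).
(F1): fails — bRa, bRc but no w with aR²w and c=w.
(F2): ✓.
(F3): fails — uRv, uRv but no t with vR²t and v=t.
(F4): ✓.

(F2), (F4)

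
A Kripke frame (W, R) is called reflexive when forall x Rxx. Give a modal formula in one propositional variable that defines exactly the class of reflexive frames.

□q → q

This is reflexivity; the standard corresponding axiom is T: □q → q.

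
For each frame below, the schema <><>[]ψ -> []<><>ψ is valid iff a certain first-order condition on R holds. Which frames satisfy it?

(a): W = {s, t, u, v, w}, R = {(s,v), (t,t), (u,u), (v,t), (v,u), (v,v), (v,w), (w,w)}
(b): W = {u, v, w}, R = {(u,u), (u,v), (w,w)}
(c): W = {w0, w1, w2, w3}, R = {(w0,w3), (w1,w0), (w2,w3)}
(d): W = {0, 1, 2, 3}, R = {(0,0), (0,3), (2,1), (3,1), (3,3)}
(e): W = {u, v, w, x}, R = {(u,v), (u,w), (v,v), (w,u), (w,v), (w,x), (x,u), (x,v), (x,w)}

(e)

Frame correspondent (Sahlqvist): forall x forall y forall z ((x R^2 y & xRz) -> exists w (yRw & z R^2 w)) — i.e. a generalized confluence (Geach) condition.
(a): fails — vR²t, vRu but no w* with tRw* and uR²w*.
(b): fails — uR²u, uRv but no t with uRt and vR²t.
(c): fails — w1R²w3, w1Rw0 but no w with w3Rw and w0R²w.
(d): fails — 0R²1, 0R0 but no w with 1Rw and 0R²w.
(e): condition met.
Valid on: (e).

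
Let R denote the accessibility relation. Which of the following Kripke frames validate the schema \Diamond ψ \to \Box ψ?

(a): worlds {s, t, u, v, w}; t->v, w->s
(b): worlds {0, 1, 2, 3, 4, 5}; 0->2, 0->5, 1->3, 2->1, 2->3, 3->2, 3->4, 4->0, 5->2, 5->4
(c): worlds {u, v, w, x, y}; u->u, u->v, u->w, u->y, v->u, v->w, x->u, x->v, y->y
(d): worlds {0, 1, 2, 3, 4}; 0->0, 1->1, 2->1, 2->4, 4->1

(a)

Frame correspondent (Sahlqvist): \forall x \forall y \forall z (Rxy \wedge Rxz \to y = z) — i.e. partial functionality.
(a): satisfies the condition.
(b): fails — 0 sees both 2 and 5.
(c): fails — u sees both u and v.
(d): fails — 2 sees both 1 and 4.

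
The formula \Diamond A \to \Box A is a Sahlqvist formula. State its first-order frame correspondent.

This schema is the CD axiom.
It corresponds to partial functionality: \forall x \forall y \forall z (Rxy \wedge Rxz \to y = z).

Partial functionality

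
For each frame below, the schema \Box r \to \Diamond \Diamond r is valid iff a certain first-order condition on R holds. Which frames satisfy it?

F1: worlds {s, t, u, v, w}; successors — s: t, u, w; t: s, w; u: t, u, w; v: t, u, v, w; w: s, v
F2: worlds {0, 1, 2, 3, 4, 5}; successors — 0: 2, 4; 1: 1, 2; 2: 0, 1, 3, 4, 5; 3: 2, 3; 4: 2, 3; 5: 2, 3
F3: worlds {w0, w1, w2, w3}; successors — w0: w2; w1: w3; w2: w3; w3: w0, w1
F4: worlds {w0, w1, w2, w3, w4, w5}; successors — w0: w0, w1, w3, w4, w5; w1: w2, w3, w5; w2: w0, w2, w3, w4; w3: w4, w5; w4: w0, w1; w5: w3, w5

F1, F2, F4

Frame correspondent (Sahlqvist): \forall x \exists w (xRw \wedge x R^2 w) — i.e. a generalized confluence (Geach) condition.
F1: ✓.
F2: ✓.
F3: fails — at w0 but no w with w0Rw and w0R²w.
F4: ✓.
Valid on: F1, F2, F4.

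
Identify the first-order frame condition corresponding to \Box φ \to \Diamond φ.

Suppose □φ→◇φ is valid. At any x set V(φ)=W. Then □φ at x, so ◇φ at x, so x has a successor.
Conversely, any frame satisfying \forall x \exists y Rxy validates the schema.
So the correspondent is seriality.

Seriality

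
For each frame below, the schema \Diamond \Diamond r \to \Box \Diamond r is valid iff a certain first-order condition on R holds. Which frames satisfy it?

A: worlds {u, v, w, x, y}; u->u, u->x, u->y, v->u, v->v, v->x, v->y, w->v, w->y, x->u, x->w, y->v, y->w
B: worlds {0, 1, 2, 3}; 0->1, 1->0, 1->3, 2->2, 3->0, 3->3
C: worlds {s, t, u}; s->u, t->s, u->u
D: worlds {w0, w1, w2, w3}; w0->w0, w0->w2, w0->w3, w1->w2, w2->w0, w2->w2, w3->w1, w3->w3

This is the axiom for a generalized confluence (Geach) condition; its first-order frame correspondent is \forall x \forall y \forall z ((x R^2 y \wedge xRz) \to \exists w (y = w \wedge zRw)).
A: fails — uR²u, uRy but no t with u=t and yRt.
B: fails — 1R²0, 1R0 but no w with 0=w and 0Rw.
C: satisfies the condition.
D: fails — w0R²w0, w0Rw3 but no w with w0=w and w3Rw.

C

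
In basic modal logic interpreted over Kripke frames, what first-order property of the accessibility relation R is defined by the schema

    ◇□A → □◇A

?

This schema is the .2 axiom.
Its frame correspondent is convergence — ∀x ∀y ∀z (Rxy ∧ Rxz → ∃w (Ryw ∧ Rzw)).

convergence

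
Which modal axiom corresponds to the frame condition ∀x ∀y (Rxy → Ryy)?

The condition is shift-reflexivity. The T□ schema □(□ψ → ψ) defines it.
Suppose □(□ψ→ψ) is valid. Take Rxy and set V(ψ)={w : Ryw}. Then at y, □ψ holds; since □(□ψ→ψ) at x, □ψ→ψ at y, so ψ at y, i.e. Ryy.

□(□ψ → ψ)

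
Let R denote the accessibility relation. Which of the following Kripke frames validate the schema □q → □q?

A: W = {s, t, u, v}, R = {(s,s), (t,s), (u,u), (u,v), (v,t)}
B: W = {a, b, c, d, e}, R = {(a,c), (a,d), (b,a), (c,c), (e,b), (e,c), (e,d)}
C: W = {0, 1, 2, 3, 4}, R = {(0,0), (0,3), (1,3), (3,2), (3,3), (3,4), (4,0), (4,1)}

This is the axiom for a generalized confluence (Geach) condition; its first-order frame correspondent is ∀x ∀z (xRz → ∃w (xRw ∧ z = w)).
A: ✓.
B: ✓.
C: ✓.

A, B, C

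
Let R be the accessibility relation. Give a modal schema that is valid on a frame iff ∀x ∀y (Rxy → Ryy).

□(□ψ → ψ)

This is shift-reflexivity; the standard corresponding axiom is T□: □(□ψ → ψ).
Suppose □(□ψ→ψ) is valid. Take Rxy and set V(ψ)={w : Ryw}. Then at y, □ψ holds; since □(□ψ→ψ) at x, □ψ→ψ at y, so ψ at y, i.e. Ryy.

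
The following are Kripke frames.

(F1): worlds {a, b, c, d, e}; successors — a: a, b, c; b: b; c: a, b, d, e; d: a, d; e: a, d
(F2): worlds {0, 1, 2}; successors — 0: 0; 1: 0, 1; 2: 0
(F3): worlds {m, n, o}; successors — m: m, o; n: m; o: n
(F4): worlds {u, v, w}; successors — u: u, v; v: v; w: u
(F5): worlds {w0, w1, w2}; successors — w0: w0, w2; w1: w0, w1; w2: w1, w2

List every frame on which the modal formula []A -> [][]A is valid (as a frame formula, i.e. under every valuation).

This is the axiom for transitivity; its first-order frame correspondent is forall x forall y forall z (Rxy & Ryz -> Rxz).
(F1): fails — Rea and Rab but not Reb.
(F2): ✓.
(F3): fails — Rnm and Rmo but not Rno.
(F4): fails — Rwu and Ruv but not Rwv.
(F5): fails — Rw1w0 and Rw0w2 but not Rw1w2.

(F2)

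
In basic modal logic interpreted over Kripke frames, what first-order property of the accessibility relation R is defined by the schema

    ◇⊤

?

seriality

This is a form of the D axiom.
Its frame correspondent is seriality — ∀x ∃y Rxy.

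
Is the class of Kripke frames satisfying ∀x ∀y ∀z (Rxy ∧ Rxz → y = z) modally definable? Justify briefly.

Definable; ◇p → □p defines it

Yes: it is partial functionality, defined by the CD schema ◇p → □p.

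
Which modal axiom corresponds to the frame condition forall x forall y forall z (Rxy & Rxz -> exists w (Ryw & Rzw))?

◇□q → □◇q

This is convergence; the standard corresponding axiom is .2: ◇□q → □◇q.
Suppose ◇□q→□◇q is valid. Take Rxy, Rxz and set V(q)={w : Ryw}. Then □q at y so ◇□q at x, so □◇q at x, so ◇q at z, giving w with Rzw and Ryw.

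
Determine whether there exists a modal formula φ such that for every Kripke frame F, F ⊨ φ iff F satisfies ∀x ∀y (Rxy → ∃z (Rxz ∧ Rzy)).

Yes — defined by □□p → □p

Yes: it is density, defined by the C4 schema □□p → □p.
Suppose □□p→□p is valid. Take Rxy and set V(p)={w : xR²w}. Then □□p at x, so □p at x, so p at y, i.e. ∃z(Rxz∧Rzy).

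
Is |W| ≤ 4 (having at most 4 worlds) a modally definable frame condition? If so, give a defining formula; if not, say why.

If a class were modally definable it would be closed under disjoint unions (Goldblatt–Thomason).
Any modal formula valid on each of 5 disjoint one-world frames is valid on their disjoint union (validity is preserved under disjoint unions). Each one-world frame has |W|=1≤4, but the union has |W|=5.
So no modal formula (or set of formulas) defines exactly the |W|≤4 frames.

No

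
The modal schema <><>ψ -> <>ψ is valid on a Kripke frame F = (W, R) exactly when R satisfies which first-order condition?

Transitivity

Equivalently (dual form): □ψ → □□ψ.
Suppose □ψ→□□ψ is valid. Take Rxy, Ryz and set V(ψ)={w : Rxw}. Then □ψ at x, so □□ψ at x, so □ψ at y, so ψ at z, i.e. Rxz.
Conversely, on a frame with transitivity the schema holds at every world under every valuation.
Frame condition: forall x forall y forall z (Rxy & Ryz -> Rxz).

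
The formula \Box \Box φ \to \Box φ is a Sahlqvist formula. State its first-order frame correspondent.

Density

This is the C4 axiom.
It corresponds to density: \forall x \forall y (Rxy \to \exists z (Rxz \wedge Rzy)).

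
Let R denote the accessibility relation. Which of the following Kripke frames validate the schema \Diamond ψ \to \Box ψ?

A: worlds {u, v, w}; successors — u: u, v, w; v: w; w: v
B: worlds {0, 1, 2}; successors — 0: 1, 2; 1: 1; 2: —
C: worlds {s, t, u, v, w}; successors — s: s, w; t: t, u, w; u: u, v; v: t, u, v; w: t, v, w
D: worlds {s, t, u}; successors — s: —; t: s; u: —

D

The schema corresponds to partial functionality: \forall x \forall y \forall z (Rxy \wedge Rxz \to y = z).
A: fails — u sees both u and v.
B: fails — 0 sees both 1 and 2.
C: fails — s sees both s and w.
D: holds.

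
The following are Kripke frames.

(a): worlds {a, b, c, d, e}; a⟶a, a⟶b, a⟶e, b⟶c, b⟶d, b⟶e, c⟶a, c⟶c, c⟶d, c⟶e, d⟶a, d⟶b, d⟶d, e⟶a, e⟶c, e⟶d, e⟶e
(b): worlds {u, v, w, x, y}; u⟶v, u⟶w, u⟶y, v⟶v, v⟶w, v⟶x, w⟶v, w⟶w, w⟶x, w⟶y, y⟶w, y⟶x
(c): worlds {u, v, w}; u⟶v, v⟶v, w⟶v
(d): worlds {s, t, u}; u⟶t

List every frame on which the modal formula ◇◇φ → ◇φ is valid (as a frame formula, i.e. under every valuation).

Frame correspondent (Sahlqvist): ∀x ∀y ∀z (Rxy ∧ Ryz → Rxz) — i.e. transitivity.
(a): fails — Rbc and Rca but not Rba.
(b): fails — Ruv and Rvx but not Rux.
(c): satisfies the condition.
(d): satisfies the condition.
Valid on: (c), (d).

(c), (d)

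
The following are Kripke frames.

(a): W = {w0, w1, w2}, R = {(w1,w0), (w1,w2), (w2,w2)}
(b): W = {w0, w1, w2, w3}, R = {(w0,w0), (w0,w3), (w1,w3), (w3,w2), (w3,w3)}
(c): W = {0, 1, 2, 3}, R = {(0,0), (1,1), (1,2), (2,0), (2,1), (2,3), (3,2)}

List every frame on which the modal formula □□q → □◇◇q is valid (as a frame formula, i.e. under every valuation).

This is the axiom for a generalized confluence (Geach) condition; its first-order frame correspondent is ∀x ∀z (xRz → ∃w (xR²w ∧ zR²w)).
(a): fails — w1Rw0 but no w with w1R²w and w0R²w.
(b): fails — w3Rw2 but no w with w3R²w and w2R²w.
(c): ✓.
Valid on: (c).

(c)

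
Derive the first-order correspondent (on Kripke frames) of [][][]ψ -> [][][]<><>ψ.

forall x forall z (x R^3 z -> exists w (x R^3 w & z R^2 w))

This is a Sahlqvist (Geach-type) schema ◇^0□^3ψ → □^3◇^2ψ.
Minimal-valuation argument: fix x; take any y with xR^0y and any z with xR^3z. Set V(ψ) to the set of worlds R-reachable from y in exactly 3 steps. Then □^3ψ holds at y, so the antecedent holds at x; validity forces ◇^2ψ at z, giving a w with zR^2w and yR^3w.
First-order correspondent: forall x forall z (x R^3 z -> exists w (x R^3 w & z R^2 w)).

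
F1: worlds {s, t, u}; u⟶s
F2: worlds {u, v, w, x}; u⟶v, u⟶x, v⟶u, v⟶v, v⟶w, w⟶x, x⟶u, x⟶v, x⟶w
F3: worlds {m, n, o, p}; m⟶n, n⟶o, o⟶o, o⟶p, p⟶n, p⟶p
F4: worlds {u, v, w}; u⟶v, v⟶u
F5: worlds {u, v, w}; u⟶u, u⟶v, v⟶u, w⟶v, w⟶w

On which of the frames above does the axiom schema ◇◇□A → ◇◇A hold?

F1, F3, F5

The schema corresponds to a generalized confluence (Geach) condition: ∀x ∀y (xR²y → ∃w (yRw ∧ xR²w)).
F1: condition met.
F2: fails — uR²w but no t with wRt and uR²t.
F3: condition met.
F4: fails — uR²u but no t with uRt and uR²t.
F5: condition met.
Valid on: F1, F3, F5.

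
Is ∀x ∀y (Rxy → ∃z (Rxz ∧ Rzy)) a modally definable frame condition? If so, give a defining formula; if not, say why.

Definable; □□q → □q defines it

This is a Sahlqvist condition; the C4 axiom □□q → □q defines it.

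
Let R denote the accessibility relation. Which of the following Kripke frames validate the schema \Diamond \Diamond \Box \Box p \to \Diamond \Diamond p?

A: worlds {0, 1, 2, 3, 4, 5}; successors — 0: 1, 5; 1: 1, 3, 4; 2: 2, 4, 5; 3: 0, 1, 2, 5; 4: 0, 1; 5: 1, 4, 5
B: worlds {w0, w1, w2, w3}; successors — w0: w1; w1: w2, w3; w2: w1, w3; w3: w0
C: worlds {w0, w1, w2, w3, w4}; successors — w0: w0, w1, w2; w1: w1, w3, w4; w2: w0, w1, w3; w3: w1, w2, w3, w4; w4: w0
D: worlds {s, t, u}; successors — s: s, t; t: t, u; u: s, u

A, C, D

This is the axiom for a generalized confluence (Geach) condition; its first-order frame correspondent is \forall x \forall y (x R^2 y \to \exists w (y R^2 w \wedge x R^2 w)).
A: holds.
B: fails — w0R²w3 but no w with w3R²w and w0R²w.
C: holds.
D: holds.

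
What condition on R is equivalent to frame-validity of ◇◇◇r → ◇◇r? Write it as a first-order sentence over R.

∀x ∀y (xR³y → ∃w (y = w ∧ xR²w))

This is a Sahlqvist (Geach-type) schema ◇^3□^0r → □^0◇^2r.
First-order correspondent: ∀x ∀y (xR³y → ∃w (y = w ∧ xR²w)).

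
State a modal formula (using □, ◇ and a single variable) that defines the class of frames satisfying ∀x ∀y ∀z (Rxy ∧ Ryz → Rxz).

A defining formula is □p → □□p (the 4 axiom).
Suppose □p→□□p is valid. Take Rxy, Ryz and set V(p)={w : Rxw}. Then □p at x, so □□p at x, so □p at y, so p at z, i.e. Rxz.

□p → □□p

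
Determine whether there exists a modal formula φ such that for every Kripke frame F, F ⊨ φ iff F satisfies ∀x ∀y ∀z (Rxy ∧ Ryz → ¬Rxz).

No

Modal frame validity is preserved under surjective bounded morphisms.
The 5-cycle (worlds a,b,c,d,e with a→b→c→d→e→a) is intransitive. Mapping every world to a single reflexive point • is a surjective bounded morphism; the reflexive point is not intransitive (R••∧R•• but R••).
So the class is not modally definable.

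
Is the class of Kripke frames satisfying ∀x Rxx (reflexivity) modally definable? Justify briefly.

Yes: it is reflexivity, defined by the T schema □p → p.
Suppose □p→p is valid. At any x set V(p)={w : Rxw}. Then □p holds at x, so p holds at x, i.e. Rxx.

Definable; □p → p defines it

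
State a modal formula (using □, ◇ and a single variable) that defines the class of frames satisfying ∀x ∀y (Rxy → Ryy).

A defining formula is □(□s → s) (the T□ axiom).
Suppose □(□s→s) is valid. Take Rxy and set V(s)={w : Ryw}. Then at y, □s holds; since □(□s→s) at x, □s→s at y, so s at y, i.e. Ryy.

□(□s → s)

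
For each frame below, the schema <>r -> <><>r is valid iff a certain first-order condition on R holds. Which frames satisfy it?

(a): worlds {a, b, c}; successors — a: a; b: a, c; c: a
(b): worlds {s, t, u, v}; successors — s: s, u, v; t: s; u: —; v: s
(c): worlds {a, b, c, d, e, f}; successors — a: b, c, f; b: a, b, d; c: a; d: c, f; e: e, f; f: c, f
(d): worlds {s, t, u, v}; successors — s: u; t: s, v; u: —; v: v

Frame correspondent (Sahlqvist): forall x forall y (xRy -> exists w (y = w & x R^2 w)) — i.e. a generalized confluence (Geach) condition.
(a): fails — bRc but no w with c=w and bR²w.
(b): satisfies the condition.
(c): fails — cRa but no w with a=w and cR²w.
(d): fails — sRu but no w with u=w and sR²w.

(b)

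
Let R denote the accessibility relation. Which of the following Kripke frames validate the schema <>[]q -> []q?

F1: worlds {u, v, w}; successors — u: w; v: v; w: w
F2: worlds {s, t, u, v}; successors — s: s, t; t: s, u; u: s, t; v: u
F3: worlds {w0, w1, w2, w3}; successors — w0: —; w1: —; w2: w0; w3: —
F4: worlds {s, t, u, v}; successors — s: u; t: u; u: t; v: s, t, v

The schema corresponds to the Euclidean property: forall x forall y forall z (Rxy & Rxz -> Ryz).
F1: holds.
F2: fails — Rst and Rst but not Rtt.
F3: fails — Rw2w0 and Rw2w0 but not Rw0w0.
F4: fails — Rsu and Rsu but not Ruu.
Valid on: F1.

F1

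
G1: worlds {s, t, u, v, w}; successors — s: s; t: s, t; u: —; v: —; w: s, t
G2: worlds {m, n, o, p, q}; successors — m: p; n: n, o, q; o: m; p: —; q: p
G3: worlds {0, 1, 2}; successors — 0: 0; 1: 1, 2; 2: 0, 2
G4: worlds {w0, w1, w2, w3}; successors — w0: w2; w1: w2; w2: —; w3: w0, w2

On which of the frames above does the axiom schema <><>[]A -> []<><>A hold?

Frame correspondent (Sahlqvist): forall x forall y forall z ((x R^2 y & xRz) -> exists w (yRw & z R^2 w)) — i.e. a generalized confluence (Geach) condition.
G1: satisfies the condition.
G2: fails — nR²m, nRq but no w with mRw and qR²w.
G3: satisfies the condition.
G4: fails — w3R²w2, w3Rw0 but no w with w2Rw and w0R²w.

G1, G3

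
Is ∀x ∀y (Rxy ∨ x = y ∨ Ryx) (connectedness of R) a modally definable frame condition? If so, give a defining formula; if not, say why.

Not modally definable

Modal frame validity is preserved under disjoint unions.
Take 3 disjoint single-world reflexive frames: each is trivially connected, but their disjoint union has 3 worlds with no edge between distinct components, so it is not connected.
Hence connectedness of R is not modally definable.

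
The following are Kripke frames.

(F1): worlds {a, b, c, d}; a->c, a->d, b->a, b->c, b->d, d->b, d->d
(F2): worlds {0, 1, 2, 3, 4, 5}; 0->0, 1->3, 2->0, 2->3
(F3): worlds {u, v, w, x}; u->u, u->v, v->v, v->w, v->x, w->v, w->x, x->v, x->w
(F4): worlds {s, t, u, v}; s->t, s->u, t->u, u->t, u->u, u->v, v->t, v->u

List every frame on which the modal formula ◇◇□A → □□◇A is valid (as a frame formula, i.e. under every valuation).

The schema corresponds to a generalized confluence (Geach) condition: ∀x ∀y ∀z ((xR²y ∧ xR²z) → ∃w (yRw ∧ zRw)).
(F1): fails — bR²b, bR²c but no w with bRw and cRw.
(F2): ✓.
(F3): ✓.
(F4): ✓.

(F2), (F3), (F4)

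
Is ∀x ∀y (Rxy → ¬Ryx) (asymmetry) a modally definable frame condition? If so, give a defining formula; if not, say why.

Not modally definable

Modal frame validity is preserved under surjective bounded morphisms.
The 5-cycle (worlds w0,w1,w2,w3,w4 with w0→w1→w2→w3→w4→w0) is asymmetric. Mapping every world to a single reflexive point • is a surjective bounded morphism, and the reflexive point is not asymmetric (R•• but asymmetry requires ¬R••).
Hence asymmetry is not modally definable.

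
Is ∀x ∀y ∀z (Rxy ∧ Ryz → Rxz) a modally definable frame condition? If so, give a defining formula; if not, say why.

This is a Sahlqvist condition; the 4 axiom □p → □□p defines it.
Suppose □p→□□p is valid. Take Rxy, Ryz and set V(p)={w : Rxw}. Then □p at x, so □□p at x, so □p at y, so p at z, i.e. Rxz.

Yes — defined by □p → □□p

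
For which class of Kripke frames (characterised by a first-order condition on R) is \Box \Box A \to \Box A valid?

density: \forall x \forall y (Rxy \to \exists z (Rxz \wedge Rzy))

This is the C4 axiom.
Its frame correspondent is density — \forall x \forall y (Rxy \to \exists z (Rxz \wedge Rzy)).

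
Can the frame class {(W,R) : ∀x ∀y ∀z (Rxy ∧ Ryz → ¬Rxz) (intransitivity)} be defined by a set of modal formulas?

If a class were modally definable it would be closed under surjective bounded morphisms (Goldblatt–Thomason).
The 7-cycle (worlds a,b,c,d,e,f,g with a→b→c→d→e→f→g→a) is intransitive. Mapping every world to a single reflexive point • is a surjective bounded morphism; the reflexive point is not intransitive (R••∧R•• but R••).
So no modal formula (or set of formulas) defines exactly the intransitive frames.

No — not modally definable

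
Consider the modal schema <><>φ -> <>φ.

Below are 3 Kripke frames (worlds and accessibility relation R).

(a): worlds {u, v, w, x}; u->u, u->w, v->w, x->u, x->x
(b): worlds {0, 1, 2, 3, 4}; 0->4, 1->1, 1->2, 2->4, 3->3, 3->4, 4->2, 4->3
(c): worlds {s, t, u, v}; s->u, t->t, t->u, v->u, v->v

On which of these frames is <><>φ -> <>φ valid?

Frame correspondent (Sahlqvist): forall x forall y forall z (Rxy & Ryz -> Rxz) — i.e. transitivity.
(a): fails — Rxu and Ruw but not Rxw.
(b): fails — R34 and R42 but not R32.
(c): satisfies the condition.

(c)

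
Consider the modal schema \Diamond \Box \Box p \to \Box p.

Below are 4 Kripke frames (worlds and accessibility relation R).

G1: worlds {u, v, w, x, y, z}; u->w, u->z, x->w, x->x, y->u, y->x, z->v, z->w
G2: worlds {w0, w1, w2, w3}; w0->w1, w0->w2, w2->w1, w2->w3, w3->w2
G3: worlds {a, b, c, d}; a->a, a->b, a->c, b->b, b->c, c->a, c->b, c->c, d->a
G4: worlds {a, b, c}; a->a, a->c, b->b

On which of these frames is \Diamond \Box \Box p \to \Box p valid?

Frame correspondent (Sahlqvist): \forall x \forall y \forall z ((xRy \wedge xRz) \to \exists w (y R^2 w \wedge z = w)) — i.e. a generalized confluence (Geach) condition.
G1: fails — uRw, uRw but no t with wR²t and w=t.
G2: fails — w0Rw1, w0Rw1 but no w with w1R²w and w1=w.
G3: ✓.
G4: fails — aRc, aRa but no w with cR²w and a=w.

G3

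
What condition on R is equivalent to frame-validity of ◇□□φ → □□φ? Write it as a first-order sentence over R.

∀x ∀y ∀z ((xRy ∧ xR²z) → ∃w (yR²w ∧ z = w))

This is a Sahlqvist (Geach-type) schema ◇^1□^2φ → □^2◇^0φ.
Minimal-valuation argument: fix x; take any y with xR^1y and any z with xR^2z. Set V(φ) to the set of worlds R-reachable from y in exactly 2 steps. Then □^2φ holds at y, so the antecedent holds at x; validity forces ◇^0φ at z, giving a w with zR^0w and yR^2w.
First-order correspondent: ∀x ∀y ∀z ((xRy ∧ xR²z) → ∃w (yR²w ∧ z = w)).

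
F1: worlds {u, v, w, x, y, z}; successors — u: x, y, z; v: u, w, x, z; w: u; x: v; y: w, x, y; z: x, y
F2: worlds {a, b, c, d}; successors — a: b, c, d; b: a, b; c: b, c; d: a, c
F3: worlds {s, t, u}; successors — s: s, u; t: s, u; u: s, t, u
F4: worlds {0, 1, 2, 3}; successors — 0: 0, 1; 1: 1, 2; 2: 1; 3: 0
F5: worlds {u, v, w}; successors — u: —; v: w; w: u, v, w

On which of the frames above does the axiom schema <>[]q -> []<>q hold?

F2, F3, F4

Frame correspondent (Sahlqvist): forall x forall y forall z (Rxy & Rxz -> exists w (Ryw & Rzw)) — i.e. convergence.
F1: fails — Ruz and Rux but z and x have no common successor.
F2: holds.
F3: holds.
F4: holds.
F5: fails — Rww and Rwu but w and u have no common successor.
Valid on: F2, F3, F4.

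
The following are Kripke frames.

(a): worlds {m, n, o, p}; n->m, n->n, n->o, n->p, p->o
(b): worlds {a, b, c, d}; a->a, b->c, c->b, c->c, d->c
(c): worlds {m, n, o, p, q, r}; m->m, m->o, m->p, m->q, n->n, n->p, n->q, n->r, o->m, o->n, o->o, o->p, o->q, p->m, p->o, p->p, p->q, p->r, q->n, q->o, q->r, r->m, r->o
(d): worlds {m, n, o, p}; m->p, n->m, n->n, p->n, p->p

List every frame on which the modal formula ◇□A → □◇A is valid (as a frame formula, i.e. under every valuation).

This is the axiom for convergence; its first-order frame correspondent is ∀x ∀y ∀z (Rxy ∧ Rxz → ∃w (Ryw ∧ Rzw)).
(a): fails — Rnn and Rno but n and o have no common successor.
(b): satisfies the condition.
(c): fails — Rnn and Rnr but n and r have no common successor.
(d): fails — Rnn and Rnm but n and m have no common successor.

(b)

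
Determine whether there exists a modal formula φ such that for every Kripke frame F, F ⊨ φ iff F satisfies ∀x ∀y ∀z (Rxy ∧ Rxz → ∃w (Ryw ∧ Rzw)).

Definable; ◇□q → □◇q defines it

The condition is convergence. A defining modal formula is ◇□q → □◇q.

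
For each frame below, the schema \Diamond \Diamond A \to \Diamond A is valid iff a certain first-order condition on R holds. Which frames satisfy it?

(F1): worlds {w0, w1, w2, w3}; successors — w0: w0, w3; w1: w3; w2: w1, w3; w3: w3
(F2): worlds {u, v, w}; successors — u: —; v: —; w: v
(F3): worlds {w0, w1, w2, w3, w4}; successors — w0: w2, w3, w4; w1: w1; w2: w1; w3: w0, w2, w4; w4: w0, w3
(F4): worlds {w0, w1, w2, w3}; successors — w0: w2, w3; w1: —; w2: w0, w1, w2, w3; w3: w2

This is the axiom for transitivity; its first-order frame correspondent is \forall x \forall y \forall z (Rxy \wedge Ryz \to Rxz).
(F1): condition met.
(F2): condition met.
(F3): fails — Rw0w4 and Rw4w0 but not Rw0w0.
(F4): fails — Rw3w2 and Rw2w1 but not Rw3w1.
Valid on: (F1), (F2).

(F1), (F2)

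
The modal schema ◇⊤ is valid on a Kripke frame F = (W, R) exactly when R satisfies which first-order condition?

◇⊤ holds at w iff w has a successor, so frame-validity of ◇⊤ is exactly seriality. Equivalently via □r → ◇r:
Suppose □r→◇r is valid. At any x set V(r)=W. Then □r at x, so ◇r at x, so x has a successor.

Seriality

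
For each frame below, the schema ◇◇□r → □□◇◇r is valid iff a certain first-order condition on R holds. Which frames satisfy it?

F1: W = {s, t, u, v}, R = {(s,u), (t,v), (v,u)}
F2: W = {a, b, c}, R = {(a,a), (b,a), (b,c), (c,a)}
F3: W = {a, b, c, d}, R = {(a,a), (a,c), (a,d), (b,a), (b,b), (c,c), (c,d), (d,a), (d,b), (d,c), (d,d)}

F2, F3

This is the axiom for a generalized confluence (Geach) condition; its first-order frame correspondent is ∀x ∀y ∀z ((xR²y ∧ xR²z) → ∃w (yRw ∧ zR²w)).
F1: fails — tR²u, tR²u but no w with uRw and uR²w.
F2: holds.
F3: holds.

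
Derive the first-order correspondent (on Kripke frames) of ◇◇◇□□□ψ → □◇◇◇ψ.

∀x ∀y ∀z ((xR³y ∧ xRz) → ∃w (yR³w ∧ zR³w))

This is a Sahlqvist (Geach-type) schema ◇^3□^3ψ → □^1◇^3ψ.
Minimal-valuation argument: fix x; take any y with xR^3y and any z with xR^1z. Set V(ψ) to the set of worlds R-reachable from y in exactly 3 steps. Then □^3ψ holds at y, so the antecedent holds at x; validity forces ◇^3ψ at z, giving a w with zR^3w and yR^3w.
First-order correspondent: ∀x ∀y ∀z ((xR³y ∧ xRz) → ∃w (yR³w ∧ zR³w)).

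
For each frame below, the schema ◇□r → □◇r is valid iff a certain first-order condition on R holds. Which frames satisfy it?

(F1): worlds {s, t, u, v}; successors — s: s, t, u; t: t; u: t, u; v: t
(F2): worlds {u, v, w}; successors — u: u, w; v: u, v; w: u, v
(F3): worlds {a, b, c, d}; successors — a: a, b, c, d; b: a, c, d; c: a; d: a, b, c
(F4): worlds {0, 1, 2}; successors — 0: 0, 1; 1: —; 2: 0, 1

The schema corresponds to convergence: ∀x ∀y ∀z (Rxy ∧ Rxz → ∃w (Ryw ∧ Rzw)).
(F1): ✓.
(F2): ✓.
(F3): ✓.
(F4): fails — R00 and R01 but 0 and 1 have no common successor.

(F1), (F2), (F3)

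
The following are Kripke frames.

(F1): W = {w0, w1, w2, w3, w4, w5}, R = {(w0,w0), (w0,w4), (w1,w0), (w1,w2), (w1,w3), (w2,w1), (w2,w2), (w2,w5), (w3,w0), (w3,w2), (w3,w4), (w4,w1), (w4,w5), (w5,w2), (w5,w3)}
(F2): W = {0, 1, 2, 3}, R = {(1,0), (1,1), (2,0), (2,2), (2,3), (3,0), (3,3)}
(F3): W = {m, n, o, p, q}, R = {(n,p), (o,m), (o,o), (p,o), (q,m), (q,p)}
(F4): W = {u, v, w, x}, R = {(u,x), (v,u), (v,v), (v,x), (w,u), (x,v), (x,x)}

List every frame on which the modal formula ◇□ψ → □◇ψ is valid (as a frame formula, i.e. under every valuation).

(F4)

This is the axiom for convergence; its first-order frame correspondent is ∀x ∀y ∀z (Rxy ∧ Rxz → ∃w (Ryw ∧ Rzw)).
(F1): fails — Rw0w4 and Rw0w0 but w4 and w0 have no common successor.
(F2): fails — R10 and R10 but 0 and 0 have no common successor.
(F3): fails — Rom and Rom but m and m have no common successor.
(F4): ✓.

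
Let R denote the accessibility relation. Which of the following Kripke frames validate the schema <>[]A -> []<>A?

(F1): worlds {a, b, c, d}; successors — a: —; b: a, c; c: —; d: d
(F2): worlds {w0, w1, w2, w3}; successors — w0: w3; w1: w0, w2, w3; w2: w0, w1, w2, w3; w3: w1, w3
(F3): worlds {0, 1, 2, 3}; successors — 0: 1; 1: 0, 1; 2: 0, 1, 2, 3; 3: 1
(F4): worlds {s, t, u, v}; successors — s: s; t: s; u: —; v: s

(F2), (F3), (F4)

This is the axiom for convergence; its first-order frame correspondent is forall x forall y forall z (Rxy & Rxz -> exists w (Ryw & Rzw)).
(F1): fails — Rba and Rba but a and a have no common successor.
(F2): ✓.
(F3): ✓.
(F4): ✓.
Valid on: (F2), (F3), (F4).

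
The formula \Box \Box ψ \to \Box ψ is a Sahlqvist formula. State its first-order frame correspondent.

Density

Suppose □□ψ→□ψ is valid. Take Rxy and set V(ψ)={w : xR²w}. Then □□ψ at x, so □ψ at x, so ψ at y, i.e. ∃z(Rxz∧Rzy).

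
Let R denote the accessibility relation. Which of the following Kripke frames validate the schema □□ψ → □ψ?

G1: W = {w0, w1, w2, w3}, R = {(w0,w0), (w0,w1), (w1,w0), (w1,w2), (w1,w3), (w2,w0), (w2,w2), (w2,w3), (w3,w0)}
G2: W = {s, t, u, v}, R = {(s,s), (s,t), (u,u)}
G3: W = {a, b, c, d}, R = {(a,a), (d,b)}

Frame correspondent (Sahlqvist): ∀x ∀y (Rxy → ∃z (Rxz ∧ Rzy)) — i.e. density.
G1: ✓.
G2: ✓.
G3: fails — Rdb but no z with Rdz and Rzb.

G1, G2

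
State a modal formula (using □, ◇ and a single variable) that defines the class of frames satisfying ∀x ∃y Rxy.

A defining formula is □s → ◇s (the D axiom).
Suppose □s→◇s is valid. At any x set V(s)=W. Then □s at x, so ◇s at x, so x has a successor.

□s → ◇s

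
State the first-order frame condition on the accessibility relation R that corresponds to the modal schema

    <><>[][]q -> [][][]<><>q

forall x forall y forall z ((x R^2 y & x R^3 z) -> exists w (y R^2 w & z R^2 w))

This is a Sahlqvist (Geach-type) schema ◇^2□^2q → □^3◇^2q.
Minimal-valuation argument: fix x; take any y with xR^2y and any z with xR^3z. Set V(q) to the set of worlds R-reachable from y in exactly 2 steps. Then □^2q holds at y, so the antecedent holds at x; validity forces ◇^2q at z, giving a w with zR^2w and yR^2w.
First-order correspondent: forall x forall y forall z ((x R^2 y & x R^3 z) -> exists w (y R^2 w & z R^2 w)).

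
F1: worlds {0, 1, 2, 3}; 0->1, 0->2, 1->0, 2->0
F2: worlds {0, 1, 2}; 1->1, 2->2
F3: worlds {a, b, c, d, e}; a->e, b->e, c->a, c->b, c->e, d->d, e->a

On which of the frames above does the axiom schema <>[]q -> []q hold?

F2

Frame correspondent (Sahlqvist): forall x forall y forall z (Rxy & Rxz -> Ryz) — i.e. the Euclidean property.
F1: fails — R01 and R01 but not R11.
F2: satisfies the condition.
F3: fails — Rae and Rae but not Ree.
Valid on: F2.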